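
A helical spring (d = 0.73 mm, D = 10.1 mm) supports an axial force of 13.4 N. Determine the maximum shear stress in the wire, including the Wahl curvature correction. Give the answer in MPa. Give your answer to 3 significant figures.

Spring index C = D/d = 10.1/0.73 = 13.8356
K_W = (4C−1)/(4C−4) + 0.615/C = 54.342/51.342 + 0.0445 = 1.1029
τ₀ = 8FD/(πd³) = 8·13.4·10.1/(π·0.73³) = 1082.72/1.2221 = 885.93 MPa
τ_max = K·τ₀ = 1.1029 × 885.93 = 977.07 MPa

977 MPa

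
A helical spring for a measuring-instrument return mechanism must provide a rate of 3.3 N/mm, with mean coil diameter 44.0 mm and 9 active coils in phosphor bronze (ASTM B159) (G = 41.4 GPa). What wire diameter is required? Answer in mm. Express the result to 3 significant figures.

d = (8D³N_a·k / G)^(1/4) = (8·44.0³·9·3.3 / (41.4×10³))^0.25
  = (488.88)^0.25 = 4.7022 mm

4.70 mm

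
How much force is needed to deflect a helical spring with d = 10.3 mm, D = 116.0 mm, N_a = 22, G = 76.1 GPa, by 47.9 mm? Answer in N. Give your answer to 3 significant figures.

k = Gd⁴/(8D³N_a) = (76.1×10³)(10.3⁴)/(8·116.0³·22) = 3.1178 N/mm
F = k·δ = 3.1178 × 47.9 = 149.34 N

149 N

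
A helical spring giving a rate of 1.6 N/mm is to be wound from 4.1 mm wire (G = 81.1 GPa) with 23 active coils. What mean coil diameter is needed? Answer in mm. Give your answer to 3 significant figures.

D = (Gd⁴/(8N_a·k))^(1/3) = (81.1×10³·4.1⁴/(8·23·1.6))^(1/3)
  = (77842.8)^(1/3) = 42.6979 mm

42.7 mm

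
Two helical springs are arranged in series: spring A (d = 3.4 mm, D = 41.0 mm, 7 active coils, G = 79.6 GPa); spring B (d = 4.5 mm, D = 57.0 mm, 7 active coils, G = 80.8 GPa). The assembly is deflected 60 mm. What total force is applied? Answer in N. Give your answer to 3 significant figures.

k_A = Gd⁴/(8D³N_a) = (79.6×10³)(3.4⁴)/(8·41.0³·7) = 2.7561 N/mm
k_B = Gd⁴/(8D³N_a) = (80.8×10³)(4.5⁴)/(8·57.0³·7) = 3.1948 N/mm
Series: 1/k_eq = 1/2.7561 + 1/3.1948 = 0.67584; k_eq = 1.4796 N/mm
F = k_eq·δ = 1.4796·60 = 88.778 N

88.8 N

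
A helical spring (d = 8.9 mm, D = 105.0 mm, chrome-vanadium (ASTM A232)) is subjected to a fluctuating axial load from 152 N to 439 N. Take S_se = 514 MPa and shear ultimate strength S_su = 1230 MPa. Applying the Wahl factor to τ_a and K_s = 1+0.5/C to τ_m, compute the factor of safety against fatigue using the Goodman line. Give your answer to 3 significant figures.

4.68

C = D/d = 105.0/8.9 = 11.7978; K_W = (4C−1)/(4C−4)+0.615/C = 1.1216; K_s = 1+0.5/C = 1.0424
F_a = (F_max−F_min)/2 = 143.5 N; F_m = (F_max+F_min)/2 = 295.5 N
τ_a = K_W·8F_aD/(πd³) = 1.1216 × 54.427 = 61.044 MPa
τ_m = K_s·8F_mD/(πd³) = 1.0424 × 112.08 = 116.83 MPa
Goodman: 1/n_f = τ_a/S_se + τ_m/S_su = 61.044/514 + 116.83/1230 = 0.11876 + 0.09498 = 0.21374
n_f = 1/0.21374 = 4.678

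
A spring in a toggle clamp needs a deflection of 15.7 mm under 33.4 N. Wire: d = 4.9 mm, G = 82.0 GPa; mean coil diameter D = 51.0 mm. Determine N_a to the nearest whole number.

21

Required rate k = F/δ = 33.4/15.7 = 2.1274 N/mm
N_a = Gd⁴/(8D³k) = (82.0×10³ × 4.9⁴)/(8 × 51.0³ × 2.1274)
    = 4.72714e+07 / 2.2576e+06 = 20.94 → 21 coils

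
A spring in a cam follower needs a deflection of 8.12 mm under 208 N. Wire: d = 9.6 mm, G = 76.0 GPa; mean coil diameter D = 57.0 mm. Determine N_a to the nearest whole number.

Required rate k = F/δ = 208/8.12 = 25.616 N/mm
N_a = Gd⁴/(8D³k) = (76.0×10³ × 9.6⁴)/(8 × 57.0³ × 25.616)
    = 6.45503e+08 / 3.79509e+07 = 17.01 → 17 coils

17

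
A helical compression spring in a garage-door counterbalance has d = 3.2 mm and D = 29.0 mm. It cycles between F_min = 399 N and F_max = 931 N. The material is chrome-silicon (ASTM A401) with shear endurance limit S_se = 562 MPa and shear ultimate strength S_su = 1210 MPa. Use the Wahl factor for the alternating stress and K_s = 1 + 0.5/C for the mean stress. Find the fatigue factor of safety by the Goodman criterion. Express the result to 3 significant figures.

0.393

C = D/d = 29.0/3.2 = 9.0625; K_W = (4C−1)/(4C−4)+0.615/C = 1.1609; K_s = 1+0.5/C = 1.0552
F_a = (F_max−F_min)/2 = 266 N; F_m = (F_max+F_min)/2 = 665 N
τ_a = K_W·8F_aD/(πd³) = 1.1609 × 599.47 = 695.92 MPa
τ_m = K_s·8F_mD/(πd³) = 1.0552 × 1498.7 = 1581.4 MPa
Goodman: 1/n_f = τ_a/S_se + τ_m/S_su = 695.92/562 + 1581.4/1210 = 1.23829 + 1.30692 = 2.5452
n_f = 1/2.5452 = 0.3929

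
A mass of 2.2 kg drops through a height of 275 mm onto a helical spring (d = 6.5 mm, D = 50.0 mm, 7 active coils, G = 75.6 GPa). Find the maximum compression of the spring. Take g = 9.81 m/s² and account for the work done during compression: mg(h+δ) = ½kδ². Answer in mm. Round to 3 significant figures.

26.0 mm

k = Gd⁴/(8D³N_a) = (75.6×10³)(6.5⁴)/(8·50.0³·7) = 19.279 N/mm
W = mg = 2.2 × 9.81 = 21.582 N
½kδ² − Wδ − Wh = 0 → δ = (W + √(W² + 2kWh))/k
δ = (21.582 + √(465.78 + 228840))/19.279 = (21.582 + 478.86)/19.279 = 25.958 mm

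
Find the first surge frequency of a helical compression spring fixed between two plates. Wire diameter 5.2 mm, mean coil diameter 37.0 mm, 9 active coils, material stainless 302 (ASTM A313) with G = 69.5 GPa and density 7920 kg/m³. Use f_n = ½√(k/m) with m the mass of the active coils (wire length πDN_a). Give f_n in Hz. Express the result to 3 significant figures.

141 Hz

k = Gd⁴/(8D³N_a) = (69.5×10³)(5.2⁴)/(8·37.0³·9) = 13.934 N/mm = 13934 N/m
Wire length L = πDN_a = π·37.0·9 = 1046.2 mm
m = ρ·(πd²/4)·L = 7920 × 21.237×10⁻⁶ m² × 1.0462 m = 0.17596 kg
f_n = ½√(k/m) = 0.5·√(13934/0.17596) = 0.5·√(79185) = 140.7 Hz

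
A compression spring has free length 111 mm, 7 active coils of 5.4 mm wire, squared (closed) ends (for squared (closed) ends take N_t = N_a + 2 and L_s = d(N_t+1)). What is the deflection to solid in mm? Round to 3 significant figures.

57.0 mm

N_t = 9; L_s = 5.4·10 = 54 mm
δ_solid = L₀ − L_s = 111 − 54 = 57 mm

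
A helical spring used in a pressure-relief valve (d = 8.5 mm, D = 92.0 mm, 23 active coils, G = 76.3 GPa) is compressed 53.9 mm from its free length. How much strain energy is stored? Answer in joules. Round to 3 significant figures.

4.04 J

k = Gd⁴/(8D³N_a) = (76.3×10³)(8.5⁴)/(8·92.0³·23) = 2.7798 N/mm
U = ½kδ² = 0.5 × 2.7798 × 53.9² = 4038 N·mm = 4.038 J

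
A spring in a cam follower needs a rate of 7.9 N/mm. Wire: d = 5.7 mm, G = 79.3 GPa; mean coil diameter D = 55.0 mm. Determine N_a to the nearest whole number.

8

N_a = Gd⁴/(8D³k) = (79.3×10³ × 5.7⁴)/(8 × 55.0³ × 7.9)
    = 8.37091e+07 / 1.05149e+07 = 7.961 → 8 coils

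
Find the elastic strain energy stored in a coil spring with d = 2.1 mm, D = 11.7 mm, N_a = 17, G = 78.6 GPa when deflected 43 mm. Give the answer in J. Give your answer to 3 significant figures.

k = Gd⁴/(8D³N_a) = (78.6×10³)(2.1⁴)/(8·11.7³·17) = 7.0178 N/mm
U = ½kδ² = 0.5 × 7.0178 × 43² = 6488 N·mm = 6.488 J

6.49 J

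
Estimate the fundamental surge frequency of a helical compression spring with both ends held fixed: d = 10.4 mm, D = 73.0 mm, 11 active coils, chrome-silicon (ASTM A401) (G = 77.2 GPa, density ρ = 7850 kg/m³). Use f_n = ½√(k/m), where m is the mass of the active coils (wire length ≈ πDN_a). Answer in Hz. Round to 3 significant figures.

k = Gd⁴/(8D³N_a) = (77.2×10³)(10.4⁴)/(8·73.0³·11) = 26.381 N/mm = 26381 N/m
Wire length L = πDN_a = π·73.0·11 = 2522.7 mm
m = ρ·(πd²/4)·L = 7850 × 84.949×10⁻⁶ m² × 2.5227 m = 1.6823 kg
f_n = ½√(k/m) = 0.5·√(26381/1.6823) = 0.5·√(15682) = 62.614 Hz

62.6 Hz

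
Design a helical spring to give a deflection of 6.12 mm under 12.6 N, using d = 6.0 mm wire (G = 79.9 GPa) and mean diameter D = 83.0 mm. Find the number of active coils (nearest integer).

11

Required rate k = F/δ = 12.6/6.12 = 2.0588 N/mm
N_a = Gd⁴/(8D³k) = (79.9×10³ × 6.0⁴)/(8 × 83.0³ × 2.0588)
    = 1.0355e+08 / 9.41767e+06 = 11 → 11 coils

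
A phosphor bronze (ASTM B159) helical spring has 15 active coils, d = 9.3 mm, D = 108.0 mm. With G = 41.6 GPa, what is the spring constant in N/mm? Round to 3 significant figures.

2.06 N/mm

k = Gd⁴/(8D³N_a) = (41.6×10³ × 9.3⁴) / (8 × 108.0³ × 15)
  = 3.1119e+08 / 1.51165e+08 = 2.0586 N/mm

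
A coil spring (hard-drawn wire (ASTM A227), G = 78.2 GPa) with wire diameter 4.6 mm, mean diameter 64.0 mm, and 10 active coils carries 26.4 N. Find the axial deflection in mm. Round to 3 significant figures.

15.8 mm

k = Gd⁴/(8D³N_a) = (78.2×10³)(4.6⁴)/(8·64.0³·10) = 1.6696 N/mm
δ = F/k = 26.4 / 1.6696 = 15.812 mm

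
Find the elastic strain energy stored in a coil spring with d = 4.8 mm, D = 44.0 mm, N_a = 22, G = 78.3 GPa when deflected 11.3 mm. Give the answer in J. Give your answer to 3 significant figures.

k = Gd⁴/(8D³N_a) = (78.3×10³)(4.8⁴)/(8·44.0³·22) = 2.7724 N/mm
U = ½kδ² = 0.5 × 2.7724 × 11.3² = 177 N·mm = 0.177 J

0.177 J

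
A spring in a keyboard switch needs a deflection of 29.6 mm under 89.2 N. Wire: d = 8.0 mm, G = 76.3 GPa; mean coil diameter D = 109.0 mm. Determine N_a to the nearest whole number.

Required rate k = F/δ = 89.2/29.6 = 3.0135 N/mm
N_a = Gd⁴/(8D³k) = (76.3×10³ × 8.0⁴)/(8 × 109.0³ × 3.0135)
    = 3.12525e+08 / 3.12207e+07 = 10.01 → 10 coils

10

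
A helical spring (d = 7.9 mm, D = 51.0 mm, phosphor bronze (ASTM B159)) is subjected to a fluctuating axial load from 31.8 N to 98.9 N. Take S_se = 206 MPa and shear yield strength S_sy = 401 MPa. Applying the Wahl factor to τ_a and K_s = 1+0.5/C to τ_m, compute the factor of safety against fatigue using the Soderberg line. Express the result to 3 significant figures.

C = D/d = 51.0/7.9 = 6.4557; K_W = (4C−1)/(4C−4)+0.615/C = 1.2327; K_s = 1+0.5/C = 1.0775
F_a = (F_max−F_min)/2 = 33.55 N; F_m = (F_max+F_min)/2 = 65.35 N
τ_a = K_W·8F_aD/(πd³) = 1.2327 × 8.8373 = 10.894 MPa
τ_m = K_s·8F_mD/(πd³) = 1.0775 × 17.214 = 18.547 MPa
Soderberg: 1/n_f = τ_a/S_se + τ_m/S_sy = 10.894/206 + 18.547/401 = 0.05288 + 0.04625 = 0.099136
n_f = 1/0.099136 = 10.09

10.1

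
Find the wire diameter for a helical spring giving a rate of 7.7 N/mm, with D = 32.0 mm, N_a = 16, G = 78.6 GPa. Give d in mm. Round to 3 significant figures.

4.50 mm

d = (8D³N_a·k / G)^(1/4) = (8·32.0³·16·7.7 / (78.6×10³))^0.25
  = (410.89)^0.25 = 4.5023 mm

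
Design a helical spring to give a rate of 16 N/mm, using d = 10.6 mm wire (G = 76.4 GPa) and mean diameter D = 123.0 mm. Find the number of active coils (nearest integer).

N_a = Gd⁴/(8D³k) = (76.4×10³ × 10.6⁴)/(8 × 123.0³ × 16)
    = 9.64532e+08 / 2.38191e+08 = 4.049 → 4 coils

4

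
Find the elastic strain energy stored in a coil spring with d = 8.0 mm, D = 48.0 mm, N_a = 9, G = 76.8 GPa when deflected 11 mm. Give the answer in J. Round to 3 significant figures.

k = Gd⁴/(8D³N_a) = (76.8×10³)(8.0⁴)/(8·48.0³·9) = 39.506 N/mm
U = ½kδ² = 0.5 × 39.506 × 11² = 2390.1 N·mm = 2.3901 J

2.39 J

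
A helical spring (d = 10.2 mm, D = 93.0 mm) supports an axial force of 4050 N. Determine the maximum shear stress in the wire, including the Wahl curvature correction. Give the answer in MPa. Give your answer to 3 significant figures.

1050 MPa

Spring index C = D/d = 93.0/10.2 = 9.1176
K_W = (4C−1)/(4C−4) + 0.615/C = 35.471/32.471 + 0.0675 = 1.1598
τ₀ = 8FD/(πd³) = 8·4050·93.0/(π·10.2³) = 3.0132e+06/3333.9 = 903.81 MPa
τ_max = K·τ₀ = 1.1598 × 903.81 = 1048.3 MPa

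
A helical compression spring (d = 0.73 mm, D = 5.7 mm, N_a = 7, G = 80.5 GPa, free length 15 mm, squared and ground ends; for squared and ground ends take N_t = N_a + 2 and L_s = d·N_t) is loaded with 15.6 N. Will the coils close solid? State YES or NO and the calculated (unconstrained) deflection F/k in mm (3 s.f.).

k = Gd⁴/(8D³N_a) = (80.5×10³)(0.73⁴)/(8·5.7³·7) = 2.2043 N/mm
N_t = 9; L_s = 0.73·9 = 6.57 mm; δ_solid = L₀ − L_s = 15 − 6.57 = 8.43 mm
δ = F/k = 15.6/2.2043 = 7.077 mm
δ < δ_solid → spring does not go solid

NO, δ = 7.08 mm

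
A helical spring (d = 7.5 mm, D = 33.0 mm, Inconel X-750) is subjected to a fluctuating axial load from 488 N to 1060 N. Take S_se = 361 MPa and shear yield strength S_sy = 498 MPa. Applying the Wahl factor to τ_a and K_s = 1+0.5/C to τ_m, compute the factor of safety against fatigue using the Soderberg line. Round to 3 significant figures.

C = D/d = 33.0/7.5 = 4.4000; K_W = (4C−1)/(4C−4)+0.615/C = 1.3604; K_s = 1+0.5/C = 1.1136
F_a = (F_max−F_min)/2 = 286 N; F_m = (F_max+F_min)/2 = 774 N
τ_a = K_W·8F_aD/(πd³) = 1.3604 × 56.969 = 77.498 MPa
τ_m = K_s·8F_mD/(πd³) = 1.1136 × 154.17 = 171.69 MPa
Soderberg: 1/n_f = τ_a/S_se + τ_m/S_sy = 77.498/361 + 171.69/498 = 0.21468 + 0.34477 = 0.55944
n_f = 1/0.55944 = 1.787

1.79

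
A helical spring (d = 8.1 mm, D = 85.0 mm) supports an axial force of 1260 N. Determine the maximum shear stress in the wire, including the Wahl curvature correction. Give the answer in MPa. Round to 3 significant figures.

Spring index C = D/d = 85.0/8.1 = 10.4938
K_W = (4C−1)/(4C−4) + 0.615/C = 40.975/37.975 + 0.0586 = 1.1376
τ₀ = 8FD/(πd³) = 8·1260·85.0/(π·8.1³) = 856800/1669.6 = 513.19 MPa
τ_max = K·τ₀ = 1.1376 × 513.19 = 583.8 MPa

584 MPa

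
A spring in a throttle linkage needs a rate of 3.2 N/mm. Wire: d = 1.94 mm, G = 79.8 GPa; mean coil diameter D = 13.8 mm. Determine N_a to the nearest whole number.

N_a = Gd⁴/(8D³k) = (79.8×10³ × 1.94⁴)/(8 × 13.8³ × 3.2)
    = 1.13034e+06 / 67278.6 = 16.8 → 17 coils

17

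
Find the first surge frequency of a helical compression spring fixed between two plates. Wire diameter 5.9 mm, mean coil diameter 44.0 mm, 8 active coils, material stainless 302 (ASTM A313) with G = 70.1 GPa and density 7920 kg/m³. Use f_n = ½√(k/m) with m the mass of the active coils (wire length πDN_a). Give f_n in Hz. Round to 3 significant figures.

128 Hz

k = Gd⁴/(8D³N_a) = (70.1×10³)(5.9⁴)/(8·44.0³·8) = 15.581 N/mm = 15581 N/m
Wire length L = πDN_a = π·44.0·8 = 1105.8 mm
m = ρ·(πd²/4)·L = 7920 × 27.34×10⁻⁶ m² × 1.1058 m = 0.23945 kg
f_n = ½√(k/m) = 0.5·√(15581/0.23945) = 0.5·√(65069) = 127.54 Hz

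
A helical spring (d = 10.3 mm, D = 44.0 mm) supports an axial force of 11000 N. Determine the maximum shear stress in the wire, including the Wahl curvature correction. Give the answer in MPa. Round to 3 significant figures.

Spring index C = D/d = 44.0/10.3 = 4.2718
K_W = (4C−1)/(4C−4) + 0.615/C = 16.087/13.087 + 0.1440 = 1.3732
τ₀ = 8FD/(πd³) = 8·11000·44.0/(π·10.3³) = 3.872e+06/3432.9 = 1127.9 MPa
τ_max = K·τ₀ = 1.3732 × 1127.9 = 1548.8 MPa

1550 MPa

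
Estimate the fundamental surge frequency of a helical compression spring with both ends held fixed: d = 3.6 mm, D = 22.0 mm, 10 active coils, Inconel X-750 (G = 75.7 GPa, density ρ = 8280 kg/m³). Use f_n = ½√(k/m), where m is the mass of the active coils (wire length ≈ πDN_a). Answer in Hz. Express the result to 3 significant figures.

253 Hz

k = Gd⁴/(8D³N_a) = (75.7×10³)(3.6⁴)/(8·22.0³·10) = 14.926 N/mm = 14926 N/m
Wire length L = πDN_a = π·22.0·10 = 691.15 mm
m = ρ·(πd²/4)·L = 8280 × 10.179×10⁻⁶ m² × 0.69115 m = 0.05825 kg
f_n = ½√(k/m) = 0.5·√(14926/0.05825) = 0.5·√(2.5624e+05) = 253.1 Hz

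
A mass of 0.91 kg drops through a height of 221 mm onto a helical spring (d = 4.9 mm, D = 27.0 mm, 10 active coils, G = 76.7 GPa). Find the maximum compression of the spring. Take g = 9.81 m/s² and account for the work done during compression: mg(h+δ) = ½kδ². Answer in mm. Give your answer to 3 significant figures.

12.2 mm

k = Gd⁴/(8D³N_a) = (76.7×10³)(4.9⁴)/(8·27.0³·10) = 28.08 N/mm
W = mg = 0.91 × 9.81 = 8.9271 N
½kδ² − Wδ − Wh = 0 → δ = (W + √(W² + 2kWh))/k
δ = (8.9271 + √(79.693 + 110798))/28.08 = (8.9271 + 332.98)/28.08 = 12.176 mm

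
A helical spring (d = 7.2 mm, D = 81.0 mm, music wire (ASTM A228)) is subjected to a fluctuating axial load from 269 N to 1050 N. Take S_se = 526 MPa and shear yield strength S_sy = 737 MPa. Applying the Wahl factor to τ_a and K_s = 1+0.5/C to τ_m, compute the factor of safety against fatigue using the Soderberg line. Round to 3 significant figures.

C = D/d = 81.0/7.2 = 11.2500; K_W = (4C−1)/(4C−4)+0.615/C = 1.1278; K_s = 1+0.5/C = 1.0444
F_a = (F_max−F_min)/2 = 390.5 N; F_m = (F_max+F_min)/2 = 659.5 N
τ_a = K_W·8F_aD/(πd³) = 1.1278 × 215.8 = 243.39 MPa
τ_m = K_s·8F_mD/(πd³) = 1.0444 × 364.45 = 380.65 MPa
Soderberg: 1/n_f = τ_a/S_se + τ_m/S_sy = 243.39/526 + 380.65/737 = 0.46271 + 0.51649 = 0.9792
n_f = 1/0.9792 = 1.021

1.02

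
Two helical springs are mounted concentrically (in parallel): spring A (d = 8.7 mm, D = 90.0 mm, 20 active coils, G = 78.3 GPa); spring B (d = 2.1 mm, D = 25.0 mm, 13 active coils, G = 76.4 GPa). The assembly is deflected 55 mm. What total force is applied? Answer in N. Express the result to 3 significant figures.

262 N

k_A = Gd⁴/(8D³N_a) = (78.3×10³)(8.7⁴)/(8·90.0³·20) = 3.8458 N/mm
k_B = Gd⁴/(8D³N_a) = (76.4×10³)(2.1⁴)/(8·25.0³·13) = 0.91436 N/mm
Parallel: k_eq = 3.8458 + 0.91436 = 4.7602 N/mm
F = k_eq·δ = 4.7602·55 = 261.81 N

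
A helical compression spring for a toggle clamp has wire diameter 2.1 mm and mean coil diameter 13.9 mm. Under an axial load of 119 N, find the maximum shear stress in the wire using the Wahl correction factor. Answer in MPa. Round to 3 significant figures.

558 MPa

Spring index C = D/d = 13.9/2.1 = 6.6190
K_W = (4C−1)/(4C−4) + 0.615/C = 25.476/22.476 + 0.0929 = 1.2264
τ₀ = 8FD/(πd³) = 8·119·13.9/(π·2.1³) = 13232.8/29.094 = 454.82 MPa
τ_max = K·τ₀ = 1.2264 × 454.82 = 557.79 MPa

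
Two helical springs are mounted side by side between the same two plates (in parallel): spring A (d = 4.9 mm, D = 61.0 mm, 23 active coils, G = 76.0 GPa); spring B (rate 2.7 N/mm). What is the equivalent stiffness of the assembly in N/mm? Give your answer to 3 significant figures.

k_A = Gd⁴/(8D³N_a) = (76.0×10³)(4.9⁴)/(8·61.0³·23) = 1.049 N/mm
Parallel: k_eq = 1.049 + 2.7 = 3.749 N/mm

3.75 N/mm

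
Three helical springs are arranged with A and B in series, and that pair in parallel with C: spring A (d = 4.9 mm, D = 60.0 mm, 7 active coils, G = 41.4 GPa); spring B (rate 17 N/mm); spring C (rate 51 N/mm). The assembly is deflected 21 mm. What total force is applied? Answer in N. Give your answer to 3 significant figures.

1110 N

k_A = Gd⁴/(8D³N_a) = (41.4×10³)(4.9⁴)/(8·60.0³·7) = 1.9731 N/mm
Springs A,B series: k_AB = 1/(1/1.9731+1/17) = 1.7679 N/mm; parallel with C: k_eq = 1.7679+51 = 52.768 N/mm
F = k_eq·δ = 52.768·21 = 1108.1 N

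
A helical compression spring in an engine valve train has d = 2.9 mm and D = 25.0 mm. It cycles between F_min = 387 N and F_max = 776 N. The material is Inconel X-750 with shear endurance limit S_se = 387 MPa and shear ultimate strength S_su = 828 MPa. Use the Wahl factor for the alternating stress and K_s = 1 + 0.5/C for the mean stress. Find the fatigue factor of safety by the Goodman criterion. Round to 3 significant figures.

C = D/d = 25.0/2.9 = 8.6207; K_W = (4C−1)/(4C−4)+0.615/C = 1.1698; K_s = 1+0.5/C = 1.0580
F_a = (F_max−F_min)/2 = 194.5 N; F_m = (F_max+F_min)/2 = 581.5 N
τ_a = K_W·8F_aD/(πd³) = 1.1698 × 507.7 = 593.88 MPa
τ_m = K_s·8F_mD/(πd³) = 1.0580 × 1517.9 = 1605.9 MPa
Goodman: 1/n_f = τ_a/S_se + τ_m/S_su = 593.88/387 + 1605.9/828 = 1.53458 + 1.93951 = 3.4741
n_f = 1/3.4741 = 0.2878

0.288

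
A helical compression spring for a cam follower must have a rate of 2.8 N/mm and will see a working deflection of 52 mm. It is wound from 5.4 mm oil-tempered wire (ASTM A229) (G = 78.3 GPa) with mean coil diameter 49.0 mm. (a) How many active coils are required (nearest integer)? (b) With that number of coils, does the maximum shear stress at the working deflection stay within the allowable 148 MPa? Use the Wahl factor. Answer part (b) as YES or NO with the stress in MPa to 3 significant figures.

(a) 25 coils; (b) YES, τ_max = 135 MPa

N_a = Gd⁴/(8D³k) = (78.3×10³)(5.4⁴)/(8·49.0³·2.8) = 25.26 → N_a = 25
Actual rate k = Gd⁴/(8D³·25) = 2.8296 N/mm
Working load F = kδ = 2.8296·52 = 147.14 N
C = 49.0/5.4 = 9.0741; K_W = (4C−1)/(4C−4)+0.615/C = 1.1607
τ_max = K_W·8FD/(πd³) = 1.1607·116.59 = 135.33 MPa
τ_max ≤ 148 MPa → acceptable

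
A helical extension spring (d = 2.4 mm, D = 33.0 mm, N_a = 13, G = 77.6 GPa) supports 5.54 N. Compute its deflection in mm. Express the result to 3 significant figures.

k = Gd⁴/(8D³N_a) = (77.6×10³)(2.4⁴)/(8·33.0³·13) = 0.68886 N/mm
δ = F/k = 5.54 / 0.68886 = 8.0423 mm

8.04 mm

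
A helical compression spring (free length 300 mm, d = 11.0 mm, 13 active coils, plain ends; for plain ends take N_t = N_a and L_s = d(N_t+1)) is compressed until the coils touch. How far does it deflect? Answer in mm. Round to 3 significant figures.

146 mm

N_t = 13; L_s = 11.0·14 = 154 mm
δ_solid = L₀ − L_s = 300 − 154 = 146 mm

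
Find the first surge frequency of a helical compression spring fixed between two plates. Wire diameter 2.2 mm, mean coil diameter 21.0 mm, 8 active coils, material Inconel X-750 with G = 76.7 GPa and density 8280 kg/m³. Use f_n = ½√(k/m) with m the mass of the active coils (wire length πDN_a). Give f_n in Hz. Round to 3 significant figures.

214 Hz

k = Gd⁴/(8D³N_a) = (76.7×10³)(2.2⁴)/(8·21.0³·8) = 3.0314 N/mm = 3031.4 N/m
Wire length L = πDN_a = π·21.0·8 = 527.79 mm
m = ρ·(πd²/4)·L = 8280 × 3.8013×10⁻⁶ m² × 0.52779 m = 0.016612 kg
f_n = ½√(k/m) = 0.5·√(3031.4/0.016612) = 0.5·√(1.8248e+05) = 213.59 Hz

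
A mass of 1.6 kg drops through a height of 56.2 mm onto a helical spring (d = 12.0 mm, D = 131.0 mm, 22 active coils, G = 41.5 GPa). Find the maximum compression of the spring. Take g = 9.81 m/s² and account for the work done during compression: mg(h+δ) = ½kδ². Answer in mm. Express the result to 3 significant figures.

k = Gd⁴/(8D³N_a) = (41.5×10³)(12.0⁴)/(8·131.0³·22) = 2.1749 N/mm
W = mg = 1.6 × 9.81 = 15.696 N
½kδ² − Wδ − Wh = 0 → δ = (W + √(W² + 2kWh))/k
δ = (15.696 + √(246.36 + 3837.09))/2.1749 = (15.696 + 63.902)/2.1749 = 36.598 mm

36.6 mm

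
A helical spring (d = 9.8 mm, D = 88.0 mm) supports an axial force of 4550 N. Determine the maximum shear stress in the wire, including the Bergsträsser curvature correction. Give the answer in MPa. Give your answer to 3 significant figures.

1250 MPa

Spring index C = D/d = 88.0/9.8 = 8.9796
K_B = (4C+2)/(4C−3) = 37.918/32.918 = 1.1519
τ₀ = 8FD/(πd³) = 8·4550·88.0/(π·9.8³) = 3.2032e+06/2956.8 = 1083.3 MPa
τ_max = K·τ₀ = 1.1519 × 1083.3 = 1247.9 MPa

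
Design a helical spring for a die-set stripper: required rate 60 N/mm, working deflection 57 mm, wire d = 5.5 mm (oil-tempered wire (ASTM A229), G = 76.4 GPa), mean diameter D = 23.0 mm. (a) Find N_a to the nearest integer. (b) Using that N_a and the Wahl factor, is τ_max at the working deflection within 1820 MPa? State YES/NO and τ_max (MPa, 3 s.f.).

(a) 12 coils; (b) YES, τ_max = 1660 MPa

N_a = Gd⁴/(8D³k) = (76.4×10³)(5.5⁴)/(8·23.0³·60) = 11.97 → N_a = 12
Actual rate k = Gd⁴/(8D³·12) = 59.853 N/mm
Working load F = kδ = 59.853·57 = 3411.6 N
C = 23.0/5.5 = 4.1818; K_W = (4C−1)/(4C−4)+0.615/C = 1.3828
τ_max = K_W·8FD/(πd³) = 1.3828·1201 = 1660.7 MPa
τ_max ≤ 1820 MPa → acceptable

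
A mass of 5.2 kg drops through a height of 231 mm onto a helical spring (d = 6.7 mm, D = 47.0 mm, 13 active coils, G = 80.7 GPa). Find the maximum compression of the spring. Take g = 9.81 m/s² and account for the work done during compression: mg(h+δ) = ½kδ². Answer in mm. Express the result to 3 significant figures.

k = Gd⁴/(8D³N_a) = (80.7×10³)(6.7⁴)/(8·47.0³·13) = 15.061 N/mm
W = mg = 5.2 × 9.81 = 51.012 N
½kδ² − Wδ − Wh = 0 → δ = (W + √(W² + 2kWh))/k
δ = (51.012 + √(2602.2 + 354944))/15.061 = (51.012 + 597.95)/15.061 = 43.09 mm

43.1 mm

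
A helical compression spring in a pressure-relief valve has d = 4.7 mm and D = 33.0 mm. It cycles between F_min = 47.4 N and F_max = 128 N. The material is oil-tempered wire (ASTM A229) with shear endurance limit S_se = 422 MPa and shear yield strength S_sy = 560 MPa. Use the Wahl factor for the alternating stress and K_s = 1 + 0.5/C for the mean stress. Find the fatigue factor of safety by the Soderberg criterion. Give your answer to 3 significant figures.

4.36

C = D/d = 33.0/4.7 = 7.0213; K_W = (4C−1)/(4C−4)+0.615/C = 1.2121; K_s = 1+0.5/C = 1.0712
F_a = (F_max−F_min)/2 = 40.3 N; F_m = (F_max+F_min)/2 = 87.7 N
τ_a = K_W·8F_aD/(πd³) = 1.2121 × 32.619 = 39.539 MPa
τ_m = K_s·8F_mD/(πd³) = 1.0712 × 70.984 = 76.039 MPa
Soderberg: 1/n_f = τ_a/S_se + τ_m/S_sy = 39.539/422 + 76.039/560 = 0.09369 + 0.13578 = 0.22948
n_f = 1/0.22948 = 4.358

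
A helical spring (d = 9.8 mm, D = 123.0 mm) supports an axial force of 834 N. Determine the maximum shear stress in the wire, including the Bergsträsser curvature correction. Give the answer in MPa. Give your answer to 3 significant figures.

Spring index C = D/d = 123.0/9.8 = 12.5510
K_B = (4C+2)/(4C−3) = 52.204/47.204 = 1.1059
τ₀ = 8FD/(πd³) = 8·834·123.0/(π·9.8³) = 820656/2956.8 = 277.54 MPa
τ_max = K·τ₀ = 1.1059 × 277.54 = 306.94 MPa

307 MPa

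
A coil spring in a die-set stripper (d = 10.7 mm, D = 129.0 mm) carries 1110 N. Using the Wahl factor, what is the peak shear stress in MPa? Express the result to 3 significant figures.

Spring index C = D/d = 129.0/10.7 = 12.0561
K_W = (4C−1)/(4C−4) + 0.615/C = 47.224/44.224 + 0.0510 = 1.1188
τ₀ = 8FD/(πd³) = 8·1110·129.0/(π·10.7³) = 1.14552e+06/3848.6 = 297.65 MPa
τ_max = K·τ₀ = 1.1188 × 297.65 = 333.02 MPa

333 MPa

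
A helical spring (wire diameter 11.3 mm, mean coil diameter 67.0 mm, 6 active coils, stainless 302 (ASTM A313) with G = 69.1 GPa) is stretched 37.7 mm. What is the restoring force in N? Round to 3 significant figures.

2940 N

k = Gd⁴/(8D³N_a) = (69.1×10³)(11.3⁴)/(8·67.0³·6) = 78.042 N/mm
F = k·δ = 78.042 × 37.7 = 2942.2 N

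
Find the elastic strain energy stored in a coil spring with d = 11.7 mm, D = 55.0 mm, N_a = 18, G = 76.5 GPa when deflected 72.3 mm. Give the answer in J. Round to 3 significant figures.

k = Gd⁴/(8D³N_a) = (76.5×10³)(11.7⁴)/(8·55.0³·18) = 59.835 N/mm
U = ½kδ² = 0.5 × 59.835 × 72.3² = 1.5639e+05 N·mm = 156.39 J

156 J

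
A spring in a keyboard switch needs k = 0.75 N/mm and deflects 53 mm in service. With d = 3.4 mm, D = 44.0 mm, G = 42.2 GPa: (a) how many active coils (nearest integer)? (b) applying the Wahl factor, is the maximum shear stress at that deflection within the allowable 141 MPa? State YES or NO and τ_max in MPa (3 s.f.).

(a) 11 coils; (b) YES, τ_max = 126 MPa

N_a = Gd⁴/(8D³k) = (42.2×10³)(3.4⁴)/(8·44.0³·0.75) = 11.03 → N_a = 11
Actual rate k = Gd⁴/(8D³·11) = 0.75229 N/mm
Working load F = kδ = 0.75229·53 = 39.872 N
C = 44.0/3.4 = 12.9412; K_W = (4C−1)/(4C−4)+0.615/C = 1.1103
τ_max = K_W·8FD/(πd³) = 1.1103·113.66 = 126.2 MPa
τ_max ≤ 141 MPa → acceptable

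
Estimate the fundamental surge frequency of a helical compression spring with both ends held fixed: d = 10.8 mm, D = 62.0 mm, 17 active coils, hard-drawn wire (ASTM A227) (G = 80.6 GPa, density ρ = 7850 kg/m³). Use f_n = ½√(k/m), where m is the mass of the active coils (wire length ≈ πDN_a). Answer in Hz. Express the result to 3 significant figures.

k = Gd⁴/(8D³N_a) = (80.6×10³)(10.8⁴)/(8·62.0³·17) = 33.831 N/mm = 33831 N/m
Wire length L = πDN_a = π·62.0·17 = 3311.2 mm
m = ρ·(πd²/4)·L = 7850 × 91.609×10⁻⁶ m² × 3.3112 m = 2.3812 kg
f_n = ½√(k/m) = 0.5·√(33831/2.3812) = 0.5·√(14208) = 59.598 Hz

59.6 Hz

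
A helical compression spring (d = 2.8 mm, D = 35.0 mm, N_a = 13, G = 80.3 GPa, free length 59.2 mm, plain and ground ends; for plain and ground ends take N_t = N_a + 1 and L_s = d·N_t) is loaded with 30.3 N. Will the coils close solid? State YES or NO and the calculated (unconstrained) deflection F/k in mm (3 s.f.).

k = Gd⁴/(8D³N_a) = (80.3×10³)(2.8⁴)/(8·35.0³·13) = 1.1069 N/mm
N_t = 14; L_s = 2.8·14 = 39.2 mm; δ_solid = L₀ − L_s = 59.2 − 39.2 = 20 mm
δ = F/k = 30.3/1.1069 = 27.374 mm
δ ≥ δ_solid → spring goes solid

YES, δ = 27.4 mm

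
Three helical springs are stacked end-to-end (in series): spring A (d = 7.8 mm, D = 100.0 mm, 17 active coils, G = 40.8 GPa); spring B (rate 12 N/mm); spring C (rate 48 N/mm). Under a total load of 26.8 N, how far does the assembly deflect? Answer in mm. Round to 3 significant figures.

26.9 mm

k_A = Gd⁴/(8D³N_a) = (40.8×10³)(7.8⁴)/(8·100.0³·17) = 1.1105 N/mm
Series: 1/k_eq = 1/1.1105 + 1/12 + 1/48 = 1.0047; k_eq = 0.99532 N/mm
δ = F/k_eq = 26.8/0.99532 = 26.926 mm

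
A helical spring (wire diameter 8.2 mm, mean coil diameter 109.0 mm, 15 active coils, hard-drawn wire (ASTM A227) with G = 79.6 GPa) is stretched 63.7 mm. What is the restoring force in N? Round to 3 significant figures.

k = Gd⁴/(8D³N_a) = (79.6×10³)(8.2⁴)/(8·109.0³·15) = 2.3158 N/mm
F = k·δ = 2.3158 × 63.7 = 147.52 N

148 N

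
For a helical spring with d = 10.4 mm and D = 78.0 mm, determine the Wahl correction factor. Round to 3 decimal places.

1.197

C = D/d = 78.0/10.4 = 7.5000
K_W = (4C−1)/(4C−4) + 0.615/C = 29.000/26.000 + 0.0820 = 1.1974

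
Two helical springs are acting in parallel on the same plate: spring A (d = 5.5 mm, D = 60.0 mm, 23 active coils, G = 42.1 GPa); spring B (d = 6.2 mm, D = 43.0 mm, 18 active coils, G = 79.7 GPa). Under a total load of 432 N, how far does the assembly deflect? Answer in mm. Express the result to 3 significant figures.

38.4 mm

k_A = Gd⁴/(8D³N_a) = (42.1×10³)(5.5⁴)/(8·60.0³·23) = 0.96931 N/mm
k_B = Gd⁴/(8D³N_a) = (79.7×10³)(6.2⁴)/(8·43.0³·18) = 10.286 N/mm
Parallel: k_eq = 0.96931 + 10.286 = 11.256 N/mm
δ = F/k_eq = 432/11.256 = 38.381 mm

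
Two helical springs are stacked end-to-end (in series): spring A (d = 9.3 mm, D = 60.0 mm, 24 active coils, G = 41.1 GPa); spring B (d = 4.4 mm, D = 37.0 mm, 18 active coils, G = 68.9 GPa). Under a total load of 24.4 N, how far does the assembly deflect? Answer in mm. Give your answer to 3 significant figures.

k_A = Gd⁴/(8D³N_a) = (41.1×10³)(9.3⁴)/(8·60.0³·24) = 7.4134 N/mm
k_B = Gd⁴/(8D³N_a) = (68.9×10³)(4.4⁴)/(8·37.0³·18) = 3.5405 N/mm
Series: 1/k_eq = 1/7.4134 + 1/3.5405 = 0.41734; k_eq = 2.3961 N/mm
δ = F/k_eq = 24.4/2.3961 = 10.183 mm

10.2 mm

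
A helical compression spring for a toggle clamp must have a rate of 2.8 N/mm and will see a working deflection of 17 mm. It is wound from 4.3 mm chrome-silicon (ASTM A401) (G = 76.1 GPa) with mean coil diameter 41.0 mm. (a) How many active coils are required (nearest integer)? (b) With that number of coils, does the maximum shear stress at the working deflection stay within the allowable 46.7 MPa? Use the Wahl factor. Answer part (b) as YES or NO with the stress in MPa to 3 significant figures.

N_a = Gd⁴/(8D³k) = (76.1×10³)(4.3⁴)/(8·41.0³·2.8) = 16.85 → N_a = 17
Actual rate k = Gd⁴/(8D³·17) = 2.7757 N/mm
Working load F = kδ = 2.7757·17 = 47.186 N
C = 41.0/4.3 = 9.5349; K_W = (4C−1)/(4C−4)+0.615/C = 1.1524
τ_max = K_W·8FD/(πd³) = 1.1524·61.963 = 71.405 MPa
τ_max > 46.7 MPa → exceeds allowable

(a) 17 coils; (b) NO, τ_max = 71.4 MPa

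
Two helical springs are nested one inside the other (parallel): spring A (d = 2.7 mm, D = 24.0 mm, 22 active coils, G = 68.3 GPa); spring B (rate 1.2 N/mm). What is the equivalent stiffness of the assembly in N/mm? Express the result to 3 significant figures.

k_A = Gd⁴/(8D³N_a) = (68.3×10³)(2.7⁴)/(8·24.0³·22) = 1.4919 N/mm
Parallel: k_eq = 1.4919 + 1.2 = 2.6919 N/mm

2.69 N/mm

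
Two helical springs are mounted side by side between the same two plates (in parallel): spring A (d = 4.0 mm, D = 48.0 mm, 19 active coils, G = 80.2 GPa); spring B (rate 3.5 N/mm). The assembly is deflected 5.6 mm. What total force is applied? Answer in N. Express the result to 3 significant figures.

26.4 N

k_A = Gd⁴/(8D³N_a) = (80.2×10³)(4.0⁴)/(8·48.0³·19) = 1.2214 N/mm
Parallel: k_eq = 1.2214 + 3.5 = 4.7214 N/mm
F = k_eq·δ = 4.7214·5.6 = 26.44 N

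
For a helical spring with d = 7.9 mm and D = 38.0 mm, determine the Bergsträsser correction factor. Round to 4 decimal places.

C = D/d = 38.0/7.9 = 4.8101
K_B = (4C+2)/(4C−3) = 21.241/16.241 = 1.3079

1.3079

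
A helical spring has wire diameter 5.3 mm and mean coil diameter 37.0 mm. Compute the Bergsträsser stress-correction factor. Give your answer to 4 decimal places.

1.2006

C = D/d = 37.0/5.3 = 6.9811
K_B = (4C+2)/(4C−3) = 29.925/24.925 = 1.2006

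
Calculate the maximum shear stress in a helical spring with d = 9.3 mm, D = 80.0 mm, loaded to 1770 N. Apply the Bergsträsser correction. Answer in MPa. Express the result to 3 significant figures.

520 MPa

Spring index C = D/d = 80.0/9.3 = 8.6022
K_B = (4C+2)/(4C−3) = 36.409/31.409 = 1.1592
τ₀ = 8FD/(πd³) = 8·1770·80.0/(π·9.3³) = 1.1328e+06/2527 = 448.29 MPa
τ_max = K·τ₀ = 1.1592 × 448.29 = 519.65 MPa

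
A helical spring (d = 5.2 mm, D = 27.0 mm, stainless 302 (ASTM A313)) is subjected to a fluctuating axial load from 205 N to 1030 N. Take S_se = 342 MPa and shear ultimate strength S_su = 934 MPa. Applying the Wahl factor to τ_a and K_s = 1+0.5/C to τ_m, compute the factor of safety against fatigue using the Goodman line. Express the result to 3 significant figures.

0.893

C = D/d = 27.0/5.2 = 5.1923; K_W = (4C−1)/(4C−4)+0.615/C = 1.2973; K_s = 1+0.5/C = 1.0963
F_a = (F_max−F_min)/2 = 412.5 N; F_m = (F_max+F_min)/2 = 617.5 N
τ_a = K_W·8F_aD/(πd³) = 1.2973 × 201.71 = 261.68 MPa
τ_m = K_s·8F_mD/(πd³) = 1.0963 × 301.95 = 331.02 MPa
Goodman: 1/n_f = τ_a/S_se + τ_m/S_su = 261.68/342 + 331.02/934 = 0.76515 + 0.35441 = 1.1196
n_f = 1/1.1196 = 0.8932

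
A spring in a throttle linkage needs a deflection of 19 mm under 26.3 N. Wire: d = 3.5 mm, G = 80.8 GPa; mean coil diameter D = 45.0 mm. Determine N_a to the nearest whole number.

12

Required rate k = F/δ = 26.3/19 = 1.3842 N/mm
N_a = Gd⁴/(8D³k) = (80.8×10³ × 3.5⁴)/(8 × 45.0³ × 1.3842)
    = 1.2125e+07 / 1.00909e+06 = 12.02 → 12 coils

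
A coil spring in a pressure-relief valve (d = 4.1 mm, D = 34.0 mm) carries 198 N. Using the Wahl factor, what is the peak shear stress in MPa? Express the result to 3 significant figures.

Spring index C = D/d = 34.0/4.1 = 8.2927
K_W = (4C−1)/(4C−4) + 0.615/C = 32.171/29.171 + 0.0742 = 1.1770
τ₀ = 8FD/(πd³) = 8·198·34.0/(π·4.1³) = 53856/216.52 = 248.73 MPa
τ_max = K·τ₀ = 1.1770 × 248.73 = 292.76 MPa

293 MPa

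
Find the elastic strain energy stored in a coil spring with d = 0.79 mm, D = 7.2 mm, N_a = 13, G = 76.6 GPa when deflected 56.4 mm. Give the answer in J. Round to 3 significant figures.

k = Gd⁴/(8D³N_a) = (76.6×10³)(0.79⁴)/(8·7.2³·13) = 0.76861 N/mm
U = ½kδ² = 0.5 × 0.76861 × 56.4² = 1222.5 N·mm = 1.2225 J

1.22 J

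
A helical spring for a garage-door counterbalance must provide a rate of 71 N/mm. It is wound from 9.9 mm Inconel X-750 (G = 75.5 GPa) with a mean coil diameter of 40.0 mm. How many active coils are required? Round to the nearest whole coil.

N_a = Gd⁴/(8D³k) = (75.5×10³ × 9.9⁴)/(8 × 40.0³ × 71)
    = 7.2525e+08 / 3.6352e+07 = 19.95 → 20 coils

20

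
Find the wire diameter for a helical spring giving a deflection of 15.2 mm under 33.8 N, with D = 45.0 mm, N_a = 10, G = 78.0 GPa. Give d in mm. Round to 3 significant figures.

Required rate k = F/δ = 33.8/15.2 = 2.2237 N/mm
d = (8D³N_a·k / G)^(1/4) = (8·45.0³·10·2.2237 / (78.0×10³))^0.25
  = (207.83)^0.25 = 3.7969 mm

3.80 mm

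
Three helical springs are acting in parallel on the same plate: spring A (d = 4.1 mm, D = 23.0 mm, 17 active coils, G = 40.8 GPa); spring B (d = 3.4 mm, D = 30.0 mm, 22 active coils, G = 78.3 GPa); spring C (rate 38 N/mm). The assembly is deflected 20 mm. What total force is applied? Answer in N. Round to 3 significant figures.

k_A = Gd⁴/(8D³N_a) = (40.8×10³)(4.1⁴)/(8·23.0³·17) = 6.9674 N/mm
k_B = Gd⁴/(8D³N_a) = (78.3×10³)(3.4⁴)/(8·30.0³·22) = 2.2019 N/mm
Parallel: k_eq = 6.9674 + 2.2019 + 38 = 47.169 N/mm
F = k_eq·δ = 47.169·20 = 943.39 N

943 N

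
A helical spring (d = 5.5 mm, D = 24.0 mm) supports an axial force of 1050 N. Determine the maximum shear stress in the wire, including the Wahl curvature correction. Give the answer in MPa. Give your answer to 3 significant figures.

526 MPa

Spring index C = D/d = 24.0/5.5 = 4.3636
K_W = (4C−1)/(4C−4) + 0.615/C = 16.455/13.455 + 0.1409 = 1.3639
τ₀ = 8FD/(πd³) = 8·1050·24.0/(π·5.5³) = 201600/522.68 = 385.7 MPa
τ_max = K·τ₀ = 1.3639 × 385.7 = 526.06 MPa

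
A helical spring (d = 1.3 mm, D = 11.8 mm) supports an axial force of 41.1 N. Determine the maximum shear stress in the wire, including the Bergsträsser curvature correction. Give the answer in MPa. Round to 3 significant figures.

647 MPa

Spring index C = D/d = 11.8/1.3 = 9.0769
K_B = (4C+2)/(4C−3) = 38.308/33.308 = 1.1501
τ₀ = 8FD/(πd³) = 8·41.1·11.8/(π·1.3³) = 3879.84/6.9021 = 562.13 MPa
τ_max = K·τ₀ = 1.1501 × 562.13 = 646.51 MPa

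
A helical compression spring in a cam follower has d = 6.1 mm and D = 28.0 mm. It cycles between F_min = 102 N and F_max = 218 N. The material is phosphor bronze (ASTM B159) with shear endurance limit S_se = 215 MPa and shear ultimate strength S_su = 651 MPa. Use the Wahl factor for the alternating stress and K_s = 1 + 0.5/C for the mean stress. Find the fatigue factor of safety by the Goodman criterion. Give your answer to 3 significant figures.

C = D/d = 28.0/6.1 = 4.5902; K_W = (4C−1)/(4C−4)+0.615/C = 1.3429; K_s = 1+0.5/C = 1.1089
F_a = (F_max−F_min)/2 = 58 N; F_m = (F_max+F_min)/2 = 160 N
τ_a = K_W·8F_aD/(πd³) = 1.3429 × 18.22 = 24.467 MPa
τ_m = K_s·8F_mD/(πd³) = 1.1089 × 50.261 = 55.736 MPa
Goodman: 1/n_f = τ_a/S_se + τ_m/S_su = 24.467/215 + 55.736/651 = 0.11380 + 0.08562 = 0.19941
n_f = 1/0.19941 = 5.015

5.01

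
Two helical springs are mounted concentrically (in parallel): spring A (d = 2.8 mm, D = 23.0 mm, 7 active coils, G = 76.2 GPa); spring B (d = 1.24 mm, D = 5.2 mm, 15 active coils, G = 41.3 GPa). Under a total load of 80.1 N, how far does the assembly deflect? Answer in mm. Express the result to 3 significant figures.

6.33 mm

k_A = Gd⁴/(8D³N_a) = (76.2×10³)(2.8⁴)/(8·23.0³·7) = 6.8741 N/mm
k_B = Gd⁴/(8D³N_a) = (41.3×10³)(1.24⁴)/(8·5.2³·15) = 5.7869 N/mm
Parallel: k_eq = 6.8741 + 5.7869 = 12.661 N/mm
δ = F/k_eq = 80.1/12.661 = 6.3265 mm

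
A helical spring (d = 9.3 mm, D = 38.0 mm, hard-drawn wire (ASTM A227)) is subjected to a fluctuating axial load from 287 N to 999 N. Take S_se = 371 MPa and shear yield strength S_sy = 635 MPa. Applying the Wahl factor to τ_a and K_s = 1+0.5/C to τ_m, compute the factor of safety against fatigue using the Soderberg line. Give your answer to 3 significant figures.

3.36

C = D/d = 38.0/9.3 = 4.0860; K_W = (4C−1)/(4C−4)+0.615/C = 1.3935; K_s = 1+0.5/C = 1.1224
F_a = (F_max−F_min)/2 = 356 N; F_m = (F_max+F_min)/2 = 643 N
τ_a = K_W·8F_aD/(πd³) = 1.3935 × 42.828 = 59.682 MPa
τ_m = K_s·8F_mD/(πd³) = 1.1224 × 77.355 = 86.82 MPa
Soderberg: 1/n_f = τ_a/S_se + τ_m/S_sy = 59.682/371 + 86.82/635 = 0.16087 + 0.13672 = 0.29759
n_f = 1/0.29759 = 3.36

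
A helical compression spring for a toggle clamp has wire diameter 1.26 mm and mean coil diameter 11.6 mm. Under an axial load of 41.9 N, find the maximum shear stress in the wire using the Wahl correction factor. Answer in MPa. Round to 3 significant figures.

717 MPa

Spring index C = D/d = 11.6/1.26 = 9.2063
K_W = (4C−1)/(4C−4) + 0.615/C = 35.825/32.825 + 0.0668 = 1.1582
τ₀ = 8FD/(πd³) = 8·41.9·11.6/(π·1.26³) = 3888.32/6.2844 = 618.73 MPa
τ_max = K·τ₀ = 1.1582 × 618.73 = 716.61 MPa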